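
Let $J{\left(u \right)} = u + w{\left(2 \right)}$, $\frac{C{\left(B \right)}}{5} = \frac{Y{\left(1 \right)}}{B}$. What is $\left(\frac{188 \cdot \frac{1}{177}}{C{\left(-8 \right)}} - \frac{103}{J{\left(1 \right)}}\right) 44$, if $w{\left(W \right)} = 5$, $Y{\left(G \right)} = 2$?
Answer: $- \frac{701558}{885} \approx -792.72$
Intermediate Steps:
$C{\left(B \right)} = \frac{10}{B}$ ($C{\left(B \right)} = 5 \frac{2}{B} = \frac{10}{B}$)
$J{\left(u \right)} = 5 + u$ ($J{\left(u \right)} = u + 5 = 5 + u$)
$\left(\frac{188 \cdot \frac{1}{177}}{C{\left(-8 \right)}} - \frac{103}{J{\left(1 \right)}}\right) 44 = \left(\frac{188 \cdot \frac{1}{177}}{10 \frac{1}{-8}} - \frac{103}{5 + 1}\right) 44 = \left(\frac{188 \cdot \frac{1}{177}}{10 \left(- \frac{1}{8}\right)} - \frac{103}{6}\right) 44 = \left(\frac{188}{177 \left(- \frac{5}{4}\right)} - \frac{103}{6}\right) 44 = \left(\frac{188}{177} \left(- \frac{4}{5}\right) - \frac{103}{6}\right) 44 = \left(- \frac{752}{885} - \frac{103}{6}\right) 44 = \left(- \frac{31889}{1770}\right) 44 = - \frac{701558}{885}$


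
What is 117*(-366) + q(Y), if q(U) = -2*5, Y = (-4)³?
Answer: -42832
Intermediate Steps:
Y = -64
q(U) = -10
117*(-366) + q(Y) = 117*(-366) - 10 = -42822 - 10 = -42832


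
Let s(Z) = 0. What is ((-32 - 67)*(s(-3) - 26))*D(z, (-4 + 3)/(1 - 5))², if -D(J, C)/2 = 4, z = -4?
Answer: 164736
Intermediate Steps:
D(J, C) = -8 (D(J, C) = -2*4 = -8)
((-32 - 67)*(s(-3) - 26))*D(z, (-4 + 3)/(1 - 5))² = ((-32 - 67)*(0 - 26))*(-8)² = -99*(-26)*64 = 2574*64 = 164736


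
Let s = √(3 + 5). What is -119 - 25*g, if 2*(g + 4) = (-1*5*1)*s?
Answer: -19 + 125*√2 ≈ 157.78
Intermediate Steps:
s = 2*√2 (s = √8 = 2*√2 ≈ 2.8284)
g = -4 - 5*√2 (g = -4 + ((-1*5*1)*(2*√2))/2 = -4 + ((-5*1)*(2*√2))/2 = -4 + (-10*√2)/2 = -4 - 5*√2 ≈ -11.071)
-119 - 25*g = -119 - 25*(-4 - 5*√2) = -119 + (100 + 125*√2) = -19 + 125*√2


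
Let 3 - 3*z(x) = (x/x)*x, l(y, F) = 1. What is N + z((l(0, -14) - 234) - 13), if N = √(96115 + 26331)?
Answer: 83 + √122446 ≈ 432.92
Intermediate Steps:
N = √122446 ≈ 349.92
z(x) = 1 - x/3 (z(x) = 1 - x/x*x/3 = 1 - x/3)
N + z((l(0, -14) - 234) - 13) = √122446 + (1 - ((1 - 234) - 13)/3) = √122446 + (1 - (-233 - 13)/3) = √122446 + (1 - ⅓*(-246)) = √122446 + (1 + 82) = √122446 + 83 = 83 + √122446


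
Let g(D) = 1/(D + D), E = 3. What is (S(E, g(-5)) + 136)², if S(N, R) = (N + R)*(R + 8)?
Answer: 252523881/10000 ≈ 25252.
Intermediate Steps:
g(D) = 1/(2*D)
S(N, R) = (8 + R)*(N + R) (S(N, R) = (N + R)*(8 + R) = (8 + R)*(N + R))
(S(E, g(-5)) + 136)² = ((((½)/(-5))² + 8*3 + 8*((½)/(-5)) + 3*((½)/(-5))) + 136)² = ((((½)*(-⅕))² + 24 + 8*((½)*(-⅕)) + 3*((½)*(-⅕))) + 136)² = (((-⅒)² + 24 + 8*(-⅒) + 3*(-⅒)) + 136)² = ((1/100 + 24 - ⅘ - 3/10) + 136)² = (2291/100 + 136)² = (15891/100)² = 252523881/10000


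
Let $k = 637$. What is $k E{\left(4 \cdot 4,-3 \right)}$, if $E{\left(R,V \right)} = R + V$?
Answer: $8281$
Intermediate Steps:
$k E{\left(4 \cdot 4,-3 \right)} = 637 \left(4 \cdot 4 - 3\right) = 637 \left(16 - 3\right) = 637 \cdot 13 = 8281$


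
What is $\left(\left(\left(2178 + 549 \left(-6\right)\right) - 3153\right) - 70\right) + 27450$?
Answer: $23111$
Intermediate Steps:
$\left(\left(\left(2178 + 549 \left(-6\right)\right) - 3153\right) - 70\right) + 27450 = \left(\left(\left(2178 - 3294\right) - 3153\right) - 70\right) + 27450 = \left(\left(-1116 - 3153\right) - 70\right) + 27450 = \left(-4269 - 70\right) + 27450 = -4339 + 27450 = 23111$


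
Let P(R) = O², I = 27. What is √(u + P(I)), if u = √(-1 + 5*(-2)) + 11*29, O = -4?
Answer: √(335 + I*√11) ≈ 18.303 + 0.0906*I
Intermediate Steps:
u = 319 + I*√11 (u = √(-1 - 10) + 319 = √(-11) + 319 = I*√11 + 319 = 319 + I*√11 ≈ 319.0 + 3.3166*I)
P(R) = 16 (P(R) = (-4)² = 16)
√(u + P(I)) = √((319 + I*√11) + 16) = √(335 + I*√11)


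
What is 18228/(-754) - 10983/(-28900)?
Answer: -259254009/10895300 ≈ -23.795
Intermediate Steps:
18228/(-754) - 10983/(-28900) = 18228*(-1/754) - 10983*(-1/28900) = -9114/377 + 10983/28900 = -259254009/10895300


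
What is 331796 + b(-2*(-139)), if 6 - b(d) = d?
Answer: 331524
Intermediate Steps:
b(d) = 6 - d
331796 + b(-2*(-139)) = 331796 + (6 - (-2)*(-139)) = 331796 + (6 - 1*278) = 331796 + (6 - 278) = 331796 - 272 = 331524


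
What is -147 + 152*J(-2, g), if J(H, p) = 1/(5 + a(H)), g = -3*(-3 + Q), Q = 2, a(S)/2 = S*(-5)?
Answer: -3523/25 ≈ -140.92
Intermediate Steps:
a(S) = -10*S (a(S) = 2*(S*(-5)) = 2*(-5*S) = -10*S)
g = 3 (g = -3*(-3 + 2) = -3*(-1) = 3)
J(H, p) = 1/(5 - 10*H)
-147 + 152*J(-2, g) = -147 + 152*(-1/(-5 + 10*(-2))) = -147 + 152*(-1/(-5 - 20)) = -147 + 152*(-1/(-25)) = -147 + 152*(-1*(-1/25)) = -147 + 152*(1/25) = -147 + 152/25 = -3523/25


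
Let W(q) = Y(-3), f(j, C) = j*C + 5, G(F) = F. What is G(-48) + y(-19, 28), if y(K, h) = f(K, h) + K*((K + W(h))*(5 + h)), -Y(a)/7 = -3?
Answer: -1829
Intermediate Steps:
Y(a) = 21 (Y(a) = -7*(-3) = 21)
f(j, C) = 5 + C*j (f(j, C) = C*j + 5 = 5 + C*j)
W(q) = 21
y(K, h) = 5 + K*h + K*(5 + h)*(21 + K) (y(K, h) = (5 + h*K) + K*((K + 21)*(5 + h)) = (5 + K*h) + K*((21 + K)*(5 + h)) = (5 + K*h) + K*((5 + h)*(21 + K)) = (5 + K*h) + K*(5 + h)*(21 + K) = 5 + K*h + K*(5 + h)*(21 + K))
G(-48) + y(-19, 28) = -48 + (5 + 5*(-19)**2 + 105*(-19) + 28*(-19)**2 + 22*(-19)*28) = -48 + (5 + 5*361 - 1995 + 28*361 - 11704) = -48 + (5 + 1805 - 1995 + 10108 - 11704) = -48 - 1781 = -1829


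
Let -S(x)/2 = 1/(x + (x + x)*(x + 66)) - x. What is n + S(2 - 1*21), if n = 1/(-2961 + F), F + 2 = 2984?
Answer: -1438543/37905 ≈ -37.951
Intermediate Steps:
F = 2982 (F = -2 + 2984 = 2982)
n = 1/21 (n = 1/(-2961 + 2982) = 1/21 ≈ 0.047619)
S(x) = -2/(x + 2*x*(66 + x)) + 2*x (S(x) = -2*(1/(x + (x + x)*(x + 66)) - x) = -2*(1/(x + (2*x)*(66 + x)) - x) = -2*(1/(x + 2*x*(66 + x)) - x) = -2/(x + 2*x*(66 + x)) + 2*x)
n + S(2 - 1*21) = 1/21 + 2*(-1 + 2*(2 - 1*21)³ + 133*(2 - 1*21)²)/((2 - 1*21)*(133 + 2*(2 - 1*21))) = 1/21 + 2*(-1 + 2*(2 - 21)³ + 133*(2 - 21)²)/((2 - 21)*(133 + 2*(2 - 21))) = 1/21 + 2*(-1 + 2*(-19)³ + 133*(-19)²)/(-19*(133 + 2*(-19))) = 1/21 + 2*(-1/19)*(-1 + 2*(-6859) + 133*361)/(133 - 38) = 1/21 + 2*(-1/19)*(-1 - 13718 + 48013)/95 = 1/21 + 2*(-1/19)*(1/95)*34294 = 1/21 - 68588/1805 = -1438543/37905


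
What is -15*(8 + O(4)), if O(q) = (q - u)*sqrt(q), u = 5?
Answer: -90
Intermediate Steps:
O(q) = sqrt(q)*(-5 + q) (O(q) = (q - 1*5)*sqrt(q) = (q - 5)*sqrt(q) = (-5 + q)*sqrt(q) = sqrt(q)*(-5 + q))
-15*(8 + O(4)) = -15*(8 + sqrt(4)*(-5 + 4)) = -15*(8 + 2*(-1)) = -15*(8 - 2) = -15*6 = -90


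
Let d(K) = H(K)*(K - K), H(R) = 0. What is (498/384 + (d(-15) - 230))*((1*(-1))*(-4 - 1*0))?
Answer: -14637/16 ≈ -914.81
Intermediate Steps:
d(K) = 0 (d(K) = 0*(K - K) = 0*0 = 0)
(498/384 + (d(-15) - 230))*((1*(-1))*(-4 - 1*0)) = (498/384 + (0 - 230))*((1*(-1))*(-4 - 1*0)) = (498*(1/384) - 230)*(-(-4 + 0)) = (83/64 - 230)*(-1*(-4)) = -14637/64*4 = -14637/16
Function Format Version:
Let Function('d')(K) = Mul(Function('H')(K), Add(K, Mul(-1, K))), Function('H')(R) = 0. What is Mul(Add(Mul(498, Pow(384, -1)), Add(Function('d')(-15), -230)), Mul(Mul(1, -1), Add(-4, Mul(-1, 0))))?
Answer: Rational(-14637, 16) ≈ -914.81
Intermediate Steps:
Function('d')(K) = 0 (Function('d')(K) = Mul(0, Add(K, Mul(-1, K))) = Mul(0, 0) = 0)
Mul(Add(Mul(498, Pow(384, -1)), Add(Function('d')(-15), -230)), Mul(Mul(1, -1), Add(-4, Mul(-1, 0)))) = Mul(Add(Mul(498, Pow(384, -1)), Add(0, -230)), Mul(Mul(1, -1), Add(-4, Mul(-1, 0)))) = Mul(Add(Mul(498, Rational(1, 384)), -230), Mul(-1, Add(-4, 0))) = Mul(Add(Rational(83, 64), -230), Mul(-1, -4)) = Mul(Rational(-14637, 64), 4) = Rational(-14637, 16)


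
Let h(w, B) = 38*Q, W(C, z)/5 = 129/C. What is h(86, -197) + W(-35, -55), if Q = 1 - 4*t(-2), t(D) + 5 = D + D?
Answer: 9713/7 ≈ 1387.6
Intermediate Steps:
W(C, z) = 645/C (W(C, z) = 5*(129/C) = 645/C)
t(D) = -5 + 2*D (t(D) = -5 + (D + D) = -5 + 2*D)
Q = 37 (Q = 1 - 4*(-5 + 2*(-2)) = 1 - 4*(-5 - 4) = 1 - 4*(-9) = 1 + 36 = 37)
h(w, B) = 1406 (h(w, B) = 38*37 = 1406)
h(86, -197) + W(-35, -55) = 1406 + 645/(-35) = 1406 + 645*(-1/35) = 1406 - 129/7 = 9713/7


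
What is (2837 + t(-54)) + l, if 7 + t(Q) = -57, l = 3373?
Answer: 6146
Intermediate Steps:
t(Q) = -64 (t(Q) = -7 - 57 = -64)
(2837 + t(-54)) + l = (2837 - 64) + 3373 = 2773 + 3373 = 6146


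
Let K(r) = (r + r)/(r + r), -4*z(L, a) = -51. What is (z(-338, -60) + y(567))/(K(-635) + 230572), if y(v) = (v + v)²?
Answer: 5143875/922292 ≈ 5.5773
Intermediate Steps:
z(L, a) = 51/4 (z(L, a) = -¼*(-51) = 51/4)
y(v) = 4*v² (y(v) = (2*v)² = 4*v²)
K(r) = 1 (K(r) = (2*r)/((2*r)) = (2*r)*(1/(2*r)) = 1)
(z(-338, -60) + y(567))/(K(-635) + 230572) = (51/4 + 4*567²)/(1 + 230572) = (51/4 + 4*321489)/230573 = (51/4 + 1285956)*(1/230573) = (5143875/4)*(1/230573) = 5143875/922292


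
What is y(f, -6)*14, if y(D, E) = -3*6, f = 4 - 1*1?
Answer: -252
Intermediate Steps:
f = 3 (f = 4 - 1 = 3)
y(D, E) = -18
y(f, -6)*14 = -18*14 = -252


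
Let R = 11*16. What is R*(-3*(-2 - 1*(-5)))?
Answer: -1584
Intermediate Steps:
R = 176
R*(-3*(-2 - 1*(-5))) = 176*(-3*(-2 - 1*(-5))) = 176*(-3*(-2 + 5)) = 176*(-3*3) = 176*(-9) = -1584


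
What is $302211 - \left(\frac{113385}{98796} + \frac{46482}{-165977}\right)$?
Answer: $\frac{1651866852385513}{5465954564} \approx 3.0221 \cdot 10^{5}$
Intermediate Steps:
$302211 - \left(\frac{113385}{98796} + \frac{46482}{-165977}\right) = 302211 - \left(113385 \cdot \frac{1}{98796} + 46482 \left(- \frac{1}{165977}\right)\right) = 302211 - \left(\frac{37795}{32932} - \frac{46482}{165977}\right) = 302211 - \frac{4742355491}{5465954564} = \frac{1651866852385513}{5465954564}$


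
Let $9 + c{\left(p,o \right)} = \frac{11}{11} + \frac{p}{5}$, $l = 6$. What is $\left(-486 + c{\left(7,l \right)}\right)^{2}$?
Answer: $\frac{6066369}{25} \approx 2.4265 \cdot 10^{5}$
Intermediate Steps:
$c{\left(p,o \right)} = -8 + \frac{p}{5}$ ($c{\left(p,o \right)} = -9 + \left(\frac{11}{11} + \frac{p}{5}\right) = -9 + \left(11 \cdot \frac{1}{11} + p \frac{1}{5}\right) = -9 + \left(1 + \frac{p}{5}\right) = -8 + \frac{p}{5}$)
$\left(-486 + c{\left(7,l \right)}\right)^{2} = \left(-486 + \left(-8 + \frac{1}{5} \cdot 7\right)\right)^{2} = \left(-486 + \left(-8 + \frac{7}{5}\right)\right)^{2} = \left(-486 - \frac{33}{5}\right)^{2} = \left(- \frac{2463}{5}\right)^{2} = \frac{6066369}{25}$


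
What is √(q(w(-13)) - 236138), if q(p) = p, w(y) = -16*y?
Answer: I*√235930 ≈ 485.73*I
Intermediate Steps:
√(q(w(-13)) - 236138) = √(-16*(-13) - 236138) = √(208 - 236138) = √(-235930) = I*√235930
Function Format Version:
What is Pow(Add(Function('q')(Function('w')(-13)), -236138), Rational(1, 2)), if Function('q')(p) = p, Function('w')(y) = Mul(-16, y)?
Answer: Mul(I, Pow(235930, Rational(1, 2))) ≈ Mul(485.73, I)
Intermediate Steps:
Pow(Add(Function('q')(Function('w')(-13)), -236138), Rational(1, 2)) = Pow(Add(Mul(-16, -13), -236138), Rational(1, 2)) = Pow(Add(208, -236138), Rational(1, 2)) = Pow(-235930, Rational(1, 2)) = Mul(I, Pow(235930, Rational(1, 2)))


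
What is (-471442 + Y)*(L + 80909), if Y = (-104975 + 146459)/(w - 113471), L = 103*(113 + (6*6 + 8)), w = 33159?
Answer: -459461332993380/10039 ≈ -4.5768e+10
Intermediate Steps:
L = 16171 (L = 103*(113 + (36 + 8)) = 103*(113 + 44) = 103*157 = 16171)
Y = -10371/20078 (Y = (-104975 + 146459)/(33159 - 113471) = 41484/(-80312) = 41484*(-1/80312) = -10371/20078 ≈ -0.51654)
(-471442 + Y)*(L + 80909) = (-471442 - 10371/20078)*(16171 + 80909) = -9465622847/20078*97080 = -459461332993380/10039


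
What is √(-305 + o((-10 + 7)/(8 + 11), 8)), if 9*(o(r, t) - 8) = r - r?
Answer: 3*I*√33 ≈ 17.234*I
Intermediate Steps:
o(r, t) = 8 (o(r, t) = 8 + (r - r)/9 = 8 + (⅑)*0 = 8 + 0 = 8)
√(-305 + o((-10 + 7)/(8 + 11), 8)) = √(-305 + 8) = √(-297) = 3*I*√33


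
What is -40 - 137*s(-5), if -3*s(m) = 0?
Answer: -40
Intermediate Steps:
s(m) = 0 (s(m) = -⅓*0 = 0)
-40 - 137*s(-5) = -40 - 137*0 = -40 + 0 = -40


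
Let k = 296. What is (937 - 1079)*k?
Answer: -42032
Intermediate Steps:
(937 - 1079)*k = (937 - 1079)*296 = -142*296 = -42032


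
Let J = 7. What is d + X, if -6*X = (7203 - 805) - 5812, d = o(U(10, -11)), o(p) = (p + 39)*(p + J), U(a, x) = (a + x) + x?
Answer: -698/3 ≈ -232.67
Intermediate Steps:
U(a, x) = a + 2*x
o(p) = (7 + p)*(39 + p) (o(p) = (p + 39)*(p + 7) = (39 + p)*(7 + p) = (7 + p)*(39 + p))
d = -135 (d = 273 + (10 + 2*(-11))**2 + 46*(10 + 2*(-11)) = 273 + (10 - 22)**2 + 46*(10 - 22) = 273 + (-12)**2 + 46*(-12) = 273 + 144 - 552 = -135)
X = -293/3 (X = -((7203 - 805) - 5812)/6 = -(6398 - 5812)/6 = -1/6*586 = -293/3 ≈ -97.667)
d + X = -135 - 293/3 = -698/3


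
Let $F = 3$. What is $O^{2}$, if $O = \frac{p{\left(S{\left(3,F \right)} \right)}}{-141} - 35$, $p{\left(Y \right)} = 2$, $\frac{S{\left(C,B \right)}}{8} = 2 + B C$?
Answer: $\frac{24373969}{19881} \approx 1226.0$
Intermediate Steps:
$S{\left(C,B \right)} = 16 + 8 B C$ ($S{\left(C,B \right)} = 8 \left(2 + B C\right) = 16 + 8 B C$)
$O = - \frac{4937}{141}$ ($O = \frac{2}{-141} - 35 = 2 \left(- \frac{1}{141}\right) - 35 = - \frac{2}{141} - 35 = - \frac{4937}{141} \approx -35.014$)
$O^{2} = \left(- \frac{4937}{141}\right)^{2} = \frac{24373969}{19881}$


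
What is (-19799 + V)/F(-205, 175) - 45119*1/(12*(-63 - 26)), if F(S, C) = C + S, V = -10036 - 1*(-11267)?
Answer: 3530699/5340 ≈ 661.18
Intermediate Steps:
V = 1231 (V = -10036 + 11267 = 1231)
(-19799 + V)/F(-205, 175) - 45119*1/(12*(-63 - 26)) = (-19799 + 1231)/(175 - 205) - 45119*1/(12*(-63 - 26)) = -18568/(-30) - 45119/((3*4)*(-89)) = -18568*(-1/30) - 45119/(12*(-89)) = 9284/15 - 45119/(-1068) = 9284/15 - 45119*(-1/1068) = 9284/15 + 45119/1068 = 3530699/5340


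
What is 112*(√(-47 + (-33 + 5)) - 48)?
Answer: -5376 + 560*I*√3 ≈ -5376.0 + 969.95*I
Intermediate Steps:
112*(√(-47 + (-33 + 5)) - 48) = 112*(√(-47 - 28) - 48) = 112*(√(-75) - 48) = 112*(5*I*√3 - 48) = 112*(-48 + 5*I*√3) = -5376 + 560*I*√3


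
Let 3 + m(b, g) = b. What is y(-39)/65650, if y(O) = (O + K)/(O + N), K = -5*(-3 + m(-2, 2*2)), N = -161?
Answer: -1/13130000 ≈ -7.6161e-8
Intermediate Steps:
m(b, g) = -3 + b
K = 40 (K = -5*(-3 + (-3 - 2)) = -5*(-3 - 5) = -5*(-8) = 40)
y(O) = (40 + O)/(-161 + O) (y(O) = (O + 40)/(O - 161) = (40 + O)/(-161 + O))
y(-39)/65650 = ((40 - 39)/(-161 - 39))/65650 = (1/(-200))*(1/65650) = -1/200*1*(1/65650) = -1/200*1/65650 = -1/13130000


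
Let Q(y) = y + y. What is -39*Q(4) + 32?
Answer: -280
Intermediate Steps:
Q(y) = 2*y
-39*Q(4) + 32 = -78*4 + 32 = -39*8 + 32 = -312 + 32 = -280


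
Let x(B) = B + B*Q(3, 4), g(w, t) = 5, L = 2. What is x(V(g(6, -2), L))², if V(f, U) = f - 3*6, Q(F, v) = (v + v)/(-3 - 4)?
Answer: 169/49 ≈ 3.4490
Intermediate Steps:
Q(F, v) = -2*v/7 (Q(F, v) = (2*v)/(-7) = (2*v)*(-⅐) = -2*v/7)
V(f, U) = -18 + f (V(f, U) = f - 18 = -18 + f)
x(B) = -B/7 (x(B) = B + B*(-2/7*4) = B + B*(-8/7) = B - 8*B/7 = -B/7)
x(V(g(6, -2), L))² = (-(-18 + 5)/7)² = (-⅐*(-13))² = (13/7)² = 169/49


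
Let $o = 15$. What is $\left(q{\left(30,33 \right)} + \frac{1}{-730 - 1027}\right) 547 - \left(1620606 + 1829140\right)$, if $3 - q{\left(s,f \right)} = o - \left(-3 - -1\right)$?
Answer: $- \frac{6074659375}{1757} \approx -3.4574 \cdot 10^{6}$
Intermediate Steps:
$q{\left(s,f \right)} = -14$ ($q{\left(s,f \right)} = 3 - \left(15 - \left(-3 - -1\right)\right) = 3 - \left(15 - \left(-3 + 1\right)\right) = 3 - \left(15 - -2\right) = 3 - \left(15 + 2\right) = 3 - 17 = -14$)
$\left(q{\left(30,33 \right)} + \frac{1}{-730 - 1027}\right) 547 - \left(1620606 + 1829140\right) = \left(-14 + \frac{1}{-730 - 1027}\right) 547 - \left(1620606 + 1829140\right) = \left(-14 + \frac{1}{-1757}\right) 547 - 3449746 = \left(-14 - \frac{1}{1757}\right) 547 - 3449746 = \left(- \frac{24599}{1757}\right) 547 - 3449746 = - \frac{13455653}{1757} - 3449746 = - \frac{6074659375}{1757}$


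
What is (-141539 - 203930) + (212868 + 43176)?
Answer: -89425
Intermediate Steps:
(-141539 - 203930) + (212868 + 43176) = -345469 + 256044 = -89425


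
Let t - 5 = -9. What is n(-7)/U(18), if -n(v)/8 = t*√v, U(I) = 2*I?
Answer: 8*I*√7/9 ≈ 2.3518*I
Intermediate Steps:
t = -4 (t = 5 - 9 = -4)
n(v) = 32*√v (n(v) = -(-32)*√v = 32*√v)
n(-7)/U(18) = (32*√(-7))/((2*18)) = (32*(I*√7))/36 = (32*I*√7)*(1/36) = 8*I*√7/9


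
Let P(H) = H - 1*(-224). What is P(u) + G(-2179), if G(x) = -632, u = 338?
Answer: -70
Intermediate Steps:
P(H) = 224 + H (P(H) = H + 224 = 224 + H)
P(u) + G(-2179) = (224 + 338) - 632 = 562 - 632 = -70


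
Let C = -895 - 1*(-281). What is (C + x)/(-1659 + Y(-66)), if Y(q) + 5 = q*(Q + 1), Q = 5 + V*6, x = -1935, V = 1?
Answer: 2549/2456 ≈ 1.0379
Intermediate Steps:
Q = 11 (Q = 5 + 1*6 = 5 + 6 = 11)
C = -614 (C = -895 + 281 = -614)
Y(q) = -5 + 12*q (Y(q) = -5 + q*(11 + 1) = -5 + q*12 = -5 + 12*q)
(C + x)/(-1659 + Y(-66)) = (-614 - 1935)/(-1659 + (-5 + 12*(-66))) = -2549/(-1659 + (-5 - 792)) = -2549/(-1659 - 797) = -2549/(-2456) = -2549*(-1/2456) = 2549/2456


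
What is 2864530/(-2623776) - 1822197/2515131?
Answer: -665872497739/366618908592 ≈ -1.8163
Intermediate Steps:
2864530/(-2623776) - 1822197/2515131 = 2864530*(-1/2623776) - 1822197*1/2515131 = -1432265/1311888 - 607399/838377 = -665872497739/366618908592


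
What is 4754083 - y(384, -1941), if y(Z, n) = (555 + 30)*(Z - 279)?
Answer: 4692658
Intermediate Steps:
y(Z, n) = -163215 + 585*Z (y(Z, n) = 585*(-279 + Z) = -163215 + 585*Z)
4754083 - y(384, -1941) = 4754083 - (-163215 + 585*384) = 4754083 - (-163215 + 224640) = 4754083 - 1*61425 = 4754083 - 61425 = 4692658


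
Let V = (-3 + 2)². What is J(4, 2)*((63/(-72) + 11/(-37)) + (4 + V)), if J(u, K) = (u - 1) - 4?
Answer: -1133/296 ≈ -3.8277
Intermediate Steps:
J(u, K) = -5 + u (J(u, K) = (-1 + u) - 4 = -5 + u)
V = 1 (V = (-1)² = 1)
J(4, 2)*((63/(-72) + 11/(-37)) + (4 + V)) = (-5 + 4)*((63/(-72) + 11/(-37)) + (4 + 1)) = -((63*(-1/72) + 11*(-1/37)) + 5) = -((-7/8 - 11/37) + 5) = -(-347/296 + 5) = -1*1133/296 = -1133/296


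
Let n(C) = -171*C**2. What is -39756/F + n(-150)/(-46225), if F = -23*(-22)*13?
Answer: 469422678/6081361 ≈ 77.190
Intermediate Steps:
F = 6578 (F = 506*13 = 6578)
-39756/F + n(-150)/(-46225) = -39756/6578 - 171*(-150)**2/(-46225) = -39756*1/6578 - 171*22500*(-1/46225) = -19878/3289 - 3847500*(-1/46225) = -19878/3289 + 153900/1849 = 469422678/6081361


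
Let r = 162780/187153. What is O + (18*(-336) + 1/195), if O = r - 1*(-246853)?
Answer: 8788170671428/36494835 ≈ 2.4081e+5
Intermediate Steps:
r = 162780/187153 (r = 162780*(1/187153) = 162780/187153 ≈ 0.86977)
O = 46199442289/187153 (O = 162780/187153 - 1*(-246853) = 162780/187153 + 246853 = 46199442289/187153 ≈ 2.4685e+5)
O + (18*(-336) + 1/195) = 46199442289/187153 + (18*(-336) + 1/195) = 46199442289/187153 + (-6048 + 1/195) = 46199442289/187153 - 1179359/195 = 8788170671428/36494835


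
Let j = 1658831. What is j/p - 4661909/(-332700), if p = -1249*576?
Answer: 233499678893/19946030400 ≈ 11.707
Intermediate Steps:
p = -719424
j/p - 4661909/(-332700) = 1658831/(-719424) - 4661909/(-332700) = 1658831*(-1/719424) - 4661909*(-1/332700) = -1658831/719424 + 4661909/332700 = 233499678893/19946030400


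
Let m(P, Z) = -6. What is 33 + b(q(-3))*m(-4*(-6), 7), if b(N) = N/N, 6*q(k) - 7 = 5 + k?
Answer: 27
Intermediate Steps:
q(k) = 2 + k/6 (q(k) = 7/6 + (5 + k)/6 = 7/6 + (⅚ + k/6) = 2 + k/6)
b(N) = 1
33 + b(q(-3))*m(-4*(-6), 7) = 33 + 1*(-6) = 33 - 6 = 27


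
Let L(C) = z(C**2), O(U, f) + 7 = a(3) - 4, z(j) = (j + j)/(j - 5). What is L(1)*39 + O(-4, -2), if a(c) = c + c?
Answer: -49/2 ≈ -24.500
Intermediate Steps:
a(c) = 2*c
z(j) = 2*j/(-5 + j) (z(j) = (2*j)/(-5 + j) = 2*j/(-5 + j))
O(U, f) = -5 (O(U, f) = -7 + (2*3 - 4) = -7 + (6 - 4) = -7 + 2 = -5)
L(C) = 2*C**2/(-5 + C**2)
L(1)*39 + O(-4, -2) = (2*1**2/(-5 + 1**2))*39 - 5 = (2*1/(-5 + 1))*39 - 5 = (2*1/(-4))*39 - 5 = (2*1*(-1/4))*39 - 5 = -1/2*39 - 5 = -39/2 - 5 = -49/2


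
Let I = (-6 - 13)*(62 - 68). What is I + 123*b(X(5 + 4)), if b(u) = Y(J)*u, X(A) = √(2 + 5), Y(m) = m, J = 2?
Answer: 114 + 246*√7 ≈ 764.85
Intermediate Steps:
I = 114 (I = -19*(-6) = 114)
X(A) = √7
b(u) = 2*u
I + 123*b(X(5 + 4)) = 114 + 123*(2*√7) = 114 + 246*√7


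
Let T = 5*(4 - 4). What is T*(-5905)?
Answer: 0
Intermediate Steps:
T = 0 (T = 5*0 = 0)
T*(-5905) = 0*(-5905) = 0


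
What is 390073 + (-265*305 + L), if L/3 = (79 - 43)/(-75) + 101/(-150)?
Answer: 15462227/50 ≈ 3.0924e+5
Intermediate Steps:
L = -173/50 (L = 3*((79 - 43)/(-75) + 101/(-150)) = 3*(36*(-1/75) + 101*(-1/150)) = 3*(-12/25 - 101/150) = 3*(-173/150) = -173/50 ≈ -3.4600)
390073 + (-265*305 + L) = 390073 + (-265*305 - 173/50) = 390073 + (-80825 - 173/50) = 390073 - 4041423/50 = 15462227/50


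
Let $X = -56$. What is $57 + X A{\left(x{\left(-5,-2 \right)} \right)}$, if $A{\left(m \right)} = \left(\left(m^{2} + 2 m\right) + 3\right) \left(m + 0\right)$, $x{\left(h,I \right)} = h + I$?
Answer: $14953$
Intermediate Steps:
$x{\left(h,I \right)} = I + h$
$A{\left(m \right)} = m \left(3 + m^{2} + 2 m\right)$ ($A{\left(m \right)} = \left(3 + m^{2} + 2 m\right) m = m \left(3 + m^{2} + 2 m\right)$)
$57 + X A{\left(x{\left(-5,-2 \right)} \right)} = 57 - 56 \left(-2 - 5\right) \left(3 + \left(-2 - 5\right)^{2} + 2 \left(-2 - 5\right)\right) = 57 - 56 \left(- 7 \left(3 + \left(-7\right)^{2} + 2 \left(-7\right)\right)\right) = 57 - 56 \left(- 7 \left(3 + 49 - 14\right)\right) = 57 - 56 \left(\left(-7\right) 38\right) = 57 - -14896 = 57 + 14896 = 14953$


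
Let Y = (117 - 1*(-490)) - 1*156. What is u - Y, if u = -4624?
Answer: -5075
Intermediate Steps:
Y = 451 (Y = (117 + 490) - 156 = 607 - 156 = 451)
u - Y = -4624 - 1*451 = -4624 - 451 = -5075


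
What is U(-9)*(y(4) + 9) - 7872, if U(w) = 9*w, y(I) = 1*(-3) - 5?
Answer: -7953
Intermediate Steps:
y(I) = -8 (y(I) = -3 - 5 = -8)
U(-9)*(y(4) + 9) - 7872 = (9*(-9))*(-8 + 9) - 7872 = -81*1 - 7872 = -81 - 7872 = -7953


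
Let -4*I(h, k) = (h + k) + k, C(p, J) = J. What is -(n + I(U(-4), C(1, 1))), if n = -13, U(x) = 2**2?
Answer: 29/2 ≈ 14.500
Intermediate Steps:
U(x) = 4
I(h, k) = -k/2 - h/4 (I(h, k) = -((h + k) + k)/4 = -(h + 2*k)/4 = -k/2 - h/4)
-(n + I(U(-4), C(1, 1))) = -(-13 + (-1/2*1 - 1/4*4)) = -(-13 + (-1/2 - 1)) = -(-13 - 3/2) = -1*(-29/2) = 29/2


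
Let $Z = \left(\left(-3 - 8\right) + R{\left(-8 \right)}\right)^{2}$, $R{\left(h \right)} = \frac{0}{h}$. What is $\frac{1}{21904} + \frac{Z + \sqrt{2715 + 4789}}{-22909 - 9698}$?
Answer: $- \frac{2617777}{714223728} - \frac{4 \sqrt{469}}{32607} \approx -0.0063219$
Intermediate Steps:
$R{\left(h \right)} = 0$
$Z = 121$ ($Z = \left(\left(-3 - 8\right) + 0\right)^{2} = \left(-11 + 0\right)^{2} = \left(-11\right)^{2} = 121$)
$\frac{1}{21904} + \frac{Z + \sqrt{2715 + 4789}}{-22909 - 9698} = \frac{1}{21904} + \frac{121 + \sqrt{2715 + 4789}}{-22909 - 9698} = \frac{1}{21904} + \frac{121 + \sqrt{7504}}{-32607} = \frac{1}{21904} + \left(121 + 4 \sqrt{469}\right) \left(- \frac{1}{32607}\right) = \frac{1}{21904} - \left(\frac{121}{32607} + \frac{4 \sqrt{469}}{32607}\right) = - \frac{2617777}{714223728} - \frac{4 \sqrt{469}}{32607}$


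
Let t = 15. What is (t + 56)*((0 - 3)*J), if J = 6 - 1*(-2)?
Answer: -1704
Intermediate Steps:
J = 8 (J = 6 + 2 = 8)
(t + 56)*((0 - 3)*J) = (15 + 56)*((0 - 3)*8) = 71*(-3*8) = 71*(-24) = -1704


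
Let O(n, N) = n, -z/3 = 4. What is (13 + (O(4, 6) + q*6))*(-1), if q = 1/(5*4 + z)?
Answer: -71/4 ≈ -17.750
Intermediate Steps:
z = -12 (z = -3*4 = -12)
q = 1/8 (q = 1/(5*4 - 12) = 1/(20 - 12) = 1/8 ≈ 0.12500)
(13 + (O(4, 6) + q*6))*(-1) = (13 + (4 + (1/8)*6))*(-1) = (13 + (4 + 3/4))*(-1) = (13 + 19/4)*(-1) = (71/4)*(-1) = -71/4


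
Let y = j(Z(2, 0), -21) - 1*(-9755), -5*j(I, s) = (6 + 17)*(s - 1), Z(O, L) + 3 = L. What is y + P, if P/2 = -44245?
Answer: -393169/5 ≈ -78634.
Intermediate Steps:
P = -88490 (P = 2*(-44245) = -88490)
Z(O, L) = -3 + L
j(I, s) = 23/5 - 23*s/5 (j(I, s) = -(6 + 17)*(s - 1)/5 = -23*(-1 + s)/5 = -(-23 + 23*s)/5 = 23/5 - 23*s/5)
y = 49281/5 (y = (23/5 - 23/5*(-21)) - 1*(-9755) = (23/5 + 483/5) + 9755 = 506/5 + 9755 = 49281/5 ≈ 9856.2)
y + P = 49281/5 - 88490 = -393169/5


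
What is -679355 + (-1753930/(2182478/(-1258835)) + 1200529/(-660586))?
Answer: 239537455510783549/720857206054 ≈ 3.3230e+5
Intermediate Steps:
-679355 + (-1753930/(2182478/(-1258835)) + 1200529/(-660586)) = -679355 + (-1753930/(2182478*(-1/1258835)) + 1200529*(-1/660586)) = -679355 + (-1753930/(-2182478/1258835) - 1200529/660586) = -679355 + (-1753930*(-1258835/2182478) - 1200529/660586) = -679355 + (1103954235775/1091239 - 1200529/660586) = -679355 + 729255402729598719/720857206054 = 239537455510783549/720857206054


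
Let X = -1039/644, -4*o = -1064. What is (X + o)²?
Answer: 28990170225/414736 ≈ 69900.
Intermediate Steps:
o = 266 (o = -¼*(-1064) = 266)
X = -1039/644 (X = -1039*1/644 = -1039/644 ≈ -1.6134)
(X + o)² = (-1039/644 + 266)² = (170265/644)² = 28990170225/414736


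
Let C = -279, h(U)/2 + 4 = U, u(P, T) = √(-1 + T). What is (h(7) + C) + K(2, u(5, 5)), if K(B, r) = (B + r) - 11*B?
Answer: -291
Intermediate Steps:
K(B, r) = r - 10*B
h(U) = -8 + 2*U
(h(7) + C) + K(2, u(5, 5)) = ((-8 + 2*7) - 279) + (√(-1 + 5) - 10*2) = ((-8 + 14) - 279) + (√4 - 20) = (6 - 279) + (2 - 20) = -273 - 18 = -291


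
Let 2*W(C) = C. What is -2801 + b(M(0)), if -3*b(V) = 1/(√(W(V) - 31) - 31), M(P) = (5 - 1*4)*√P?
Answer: -268895/96 + I*√31/2976 ≈ -2801.0 + 0.0018709*I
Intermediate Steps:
M(P) = √P (M(P) = (5 - 4)*√P = 1*√P = √P)
W(C) = C/2
b(V) = -1/(3*(-31 + √(-31 + V/2))) (b(V) = -1/(3*(√(V/2 - 31) - 31)) = -1/(3*(√(-31 + V/2) - 31)) = -1/(3*(-31 + √(-31 + V/2))))
-2801 + b(M(0)) = -2801 - 2/(-186 + 3*√2*√(-62 + √0)) = -2801 - 2/(-186 + 3*√2*√(-62 + 0)) = -2801 - 2/(-186 + 3*√2*√(-62)) = -2801 - 2/(-186 + 3*√2*(I*√62)) = -2801 - 2/(-186 + 6*I*√31)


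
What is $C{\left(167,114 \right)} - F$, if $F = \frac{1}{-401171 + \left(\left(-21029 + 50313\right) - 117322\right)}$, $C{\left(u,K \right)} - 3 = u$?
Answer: $\frac{83165531}{489209} \approx 170.0$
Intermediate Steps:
$C{\left(u,K \right)} = 3 + u$
$F = - \frac{1}{489209}$ ($F = \frac{1}{-401171 + \left(29284 - 117322\right)} = \frac{1}{-401171 - 88038} = \frac{1}{-489209} = - \frac{1}{489209} \approx -2.0441 \cdot 10^{-6}$)
$C{\left(167,114 \right)} - F = \left(3 + 167\right) - - \frac{1}{489209} = 170 + \frac{1}{489209} = \frac{83165531}{489209}$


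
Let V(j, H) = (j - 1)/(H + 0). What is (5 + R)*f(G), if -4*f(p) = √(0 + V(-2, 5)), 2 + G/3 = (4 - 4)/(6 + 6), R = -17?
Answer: 3*I*√15/5 ≈ 2.3238*I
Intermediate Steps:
V(j, H) = (-1 + j)/H
G = -6 (G = -6 + 3*((4 - 4)/(6 + 6)) = -6 + 3*(0/12) = -6 + 3*(0*(1/12)) = -6 + 3*0 = -6 + 0 = -6)
f(p) = -I*√15/20 (f(p) = -√(0 + (-1 - 2)/5)/4 = -√(0 + (⅕)*(-3))/4 = -√(0 - ⅗)/4 = -I*√15/20)
(5 + R)*f(G) = (5 - 17)*(-I*√15/20) = -(-3)*I*√15/5 = 3*I*√15/5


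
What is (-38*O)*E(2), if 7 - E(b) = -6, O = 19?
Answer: -9386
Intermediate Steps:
E(b) = 13 (E(b) = 7 - 1*(-6) = 7 + 6 = 13)
(-38*O)*E(2) = -38*19*13 = -722*13 = -9386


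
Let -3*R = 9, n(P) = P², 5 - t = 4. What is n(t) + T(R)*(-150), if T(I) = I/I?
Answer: -149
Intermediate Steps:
t = 1 (t = 5 - 1*4 = 5 - 4 = 1)
R = -3 (R = -⅓*9 = -3)
T(I) = 1
n(t) + T(R)*(-150) = 1² + 1*(-150) = 1 - 150 = -149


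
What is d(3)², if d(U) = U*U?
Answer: 81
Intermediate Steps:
d(U) = U²
d(3)² = (3²)² = 9² = 81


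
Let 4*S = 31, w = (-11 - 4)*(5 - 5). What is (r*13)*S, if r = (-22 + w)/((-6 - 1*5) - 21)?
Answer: 4433/64 ≈ 69.266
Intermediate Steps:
w = 0 (w = -15*0 = 0)
r = 11/16 (r = (-22 + 0)/((-6 - 1*5) - 21) = -22/((-6 - 5) - 21) = -22/(-11 - 21) = -22/(-32) = -22*(-1/32) = 11/16 ≈ 0.68750)
S = 31/4 (S = (¼)*31 = 31/4 ≈ 7.7500)
(r*13)*S = ((11/16)*13)*(31/4) = (143/16)*(31/4) = 4433/64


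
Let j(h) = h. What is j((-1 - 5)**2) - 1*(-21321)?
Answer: 21357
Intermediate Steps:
j((-1 - 5)**2) - 1*(-21321) = (-1 - 5)**2 - 1*(-21321) = (-6)**2 + 21321 = 36 + 21321 = 21357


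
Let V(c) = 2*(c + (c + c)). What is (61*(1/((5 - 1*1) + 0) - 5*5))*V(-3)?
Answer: 54351/2 ≈ 27176.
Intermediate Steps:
V(c) = 6*c (V(c) = 2*(c + 2*c) = 2*(3*c) = 6*c)
(61*(1/((5 - 1*1) + 0) - 5*5))*V(-3) = (61*(1/((5 - 1*1) + 0) - 5*5))*(6*(-3)) = (61*(1/((5 - 1) + 0) - 25))*(-18) = (61*(1/(4 + 0) - 25))*(-18) = (61*(1/4 - 25))*(-18) = (61*(¼ - 25))*(-18) = (61*(-99/4))*(-18) = -6039/4*(-18) = 54351/2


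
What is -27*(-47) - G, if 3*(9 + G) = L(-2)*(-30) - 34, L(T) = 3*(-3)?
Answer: 3598/3 ≈ 1199.3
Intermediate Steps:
L(T) = -9
G = 209/3 (G = -9 + (-9*(-30) - 34)/3 = -9 + (270 - 34)/3 = -9 + (⅓)*236 = -9 + 236/3 = 209/3 ≈ 69.667)
-27*(-47) - G = -27*(-47) - 1*209/3 = 1269 - 209/3 = 3598/3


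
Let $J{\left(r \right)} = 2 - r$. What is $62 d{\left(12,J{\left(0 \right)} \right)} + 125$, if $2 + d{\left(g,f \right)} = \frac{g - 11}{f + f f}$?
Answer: $\frac{34}{3} \approx 11.333$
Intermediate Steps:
$d{\left(g,f \right)} = -2 + \frac{-11 + g}{f + f^{2}}$ ($d{\left(g,f \right)} = -2 + \frac{g - 11}{f + f f} = -2 + \frac{-11 + g}{f + f^{2}}$)
$62 d{\left(12,J{\left(0 \right)} \right)} + 125 = 62 \frac{-11 + 12 - 2 \left(2 - 0\right) - 2 \left(2 - 0\right)^{2}}{\left(2 - 0\right) \left(1 + \left(2 - 0\right)\right)} + 125 = 62 \frac{-11 + 12 - 2 \left(2 + 0\right) - 2 \left(2 + 0\right)^{2}}{\left(2 + 0\right) \left(1 + \left(2 + 0\right)\right)} + 125 = 62 \frac{-11 + 12 - 4 - 2 \cdot 2^{2}}{2 \left(1 + 2\right)} + 125 = 62 \frac{-11 + 12 - 4 - 8}{2 \cdot 3} + 125 = 62 \cdot \frac{1}{2} \cdot \frac{1}{3} \left(-11 + 12 - 4 - 8\right) + 125 = 62 \cdot \frac{1}{2} \cdot \frac{1}{3} \left(-11\right) + 125 = 62 \left(- \frac{11}{6}\right) + 125 = - \frac{341}{3} + 125 = \frac{34}{3}$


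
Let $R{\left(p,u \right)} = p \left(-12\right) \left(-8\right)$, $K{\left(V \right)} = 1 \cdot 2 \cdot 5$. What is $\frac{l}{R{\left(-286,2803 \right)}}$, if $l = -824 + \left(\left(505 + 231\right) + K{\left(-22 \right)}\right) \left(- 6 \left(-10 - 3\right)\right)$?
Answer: $- \frac{14341}{6864} \approx -2.0893$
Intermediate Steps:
$K{\left(V \right)} = 10$ ($K{\left(V \right)} = 2 \cdot 5 = 10$)
$R{\left(p,u \right)} = 96 p$ ($R{\left(p,u \right)} = - 12 p \left(-8\right) = 96 p$)
$l = 57364$ ($l = -824 + \left(\left(505 + 231\right) + 10\right) \left(- 6 \left(-10 - 3\right)\right) = -824 + \left(736 + 10\right) \left(\left(-6\right) \left(-13\right)\right) = -824 + 746 \cdot 78 = -824 + 58188 = 57364$)
$\frac{l}{R{\left(-286,2803 \right)}} = \frac{57364}{96 \left(-286\right)} = \frac{57364}{-27456} = 57364 \left(- \frac{1}{27456}\right) = - \frac{14341}{6864}$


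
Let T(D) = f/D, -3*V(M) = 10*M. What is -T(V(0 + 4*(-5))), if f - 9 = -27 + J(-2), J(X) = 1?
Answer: 51/200 ≈ 0.25500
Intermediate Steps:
f = -17 (f = 9 + (-27 + 1) = 9 - 26 = -17)
V(M) = -10*M/3
T(D) = -17/D
-T(V(0 + 4*(-5))) = -(-17)/((-10*(0 + 4*(-5))/3)) = -(-17)/((-10*(0 - 20)/3)) = -(-17)/((-10/3*(-20))) = -(-17)/200/3 = -(-17)*3/200 = -1*(-51/200) = 51/200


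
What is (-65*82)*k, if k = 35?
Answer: -186550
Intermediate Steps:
(-65*82)*k = -65*82*35 = -5330*35 = -186550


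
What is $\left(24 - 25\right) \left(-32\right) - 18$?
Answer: $14$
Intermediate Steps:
$\left(24 - 25\right) \left(-32\right) - 18 = \left(-1\right) \left(-32\right) - 18 = 32 - 18 = 14$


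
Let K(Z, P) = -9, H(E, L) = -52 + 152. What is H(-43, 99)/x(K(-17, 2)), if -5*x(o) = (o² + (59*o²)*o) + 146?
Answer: 125/10696 ≈ 0.011687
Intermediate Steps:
H(E, L) = 100
x(o) = -146/5 - 59*o³/5 - o²/5 (x(o) = -((o² + (59*o²)*o) + 146)/5 = -((o² + 59*o³) + 146)/5 = -(146 + o² + 59*o³)/5 = -146/5 - 59*o³/5 - o²/5)
H(-43, 99)/x(K(-17, 2)) = 100/(-146/5 - 59/5*(-9)³ - ⅕*(-9)²) = 100/(-146/5 - 59/5*(-729) - ⅕*81) = 100/(-146/5 + 43011/5 - 81/5) = 100/(42784/5) = 100*(5/42784) = 125/10696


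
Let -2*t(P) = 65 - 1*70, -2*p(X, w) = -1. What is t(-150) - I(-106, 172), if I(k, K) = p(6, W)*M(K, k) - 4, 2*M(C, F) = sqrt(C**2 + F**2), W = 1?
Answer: 13/2 - sqrt(10205)/2 ≈ -44.010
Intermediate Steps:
M(C, F) = sqrt(C**2 + F**2)/2
p(X, w) = 1/2 (p(X, w) = -1/2*(-1) = 1/2)
t(P) = 5/2 (t(P) = -(65 - 1*70)/2 = -(65 - 70)/2 = -1/2*(-5) = 5/2)
I(k, K) = -4 + sqrt(K**2 + k**2)/4 (I(k, K) = (sqrt(K**2 + k**2)/2)/2 - 4 = sqrt(K**2 + k**2)/4 - 4 = -4 + sqrt(K**2 + k**2)/4)
t(-150) - I(-106, 172) = 5/2 - (-4 + sqrt(172**2 + (-106)**2)/4) = 5/2 - (-4 + sqrt(29584 + 11236)/4) = 5/2 - (-4 + sqrt(40820)/4) = 5/2 - (-4 + (2*sqrt(10205))/4) = 5/2 - (-4 + sqrt(10205)/2) = 5/2 + (4 - sqrt(10205)/2) = 13/2 - sqrt(10205)/2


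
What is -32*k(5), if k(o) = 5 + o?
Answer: -320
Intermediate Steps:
-32*k(5) = -32*(5 + 5) = -32*10 = -320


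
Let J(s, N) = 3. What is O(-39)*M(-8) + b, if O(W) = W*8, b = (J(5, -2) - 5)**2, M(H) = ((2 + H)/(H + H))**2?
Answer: -319/8 ≈ -39.875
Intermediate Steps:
M(H) = (2 + H)**2/(4*H**2) (M(H) = ((2 + H)/((2*H)))**2 = ((2 + H)*(1/(2*H)))**2 = ((2 + H)/(2*H))**2 = (2 + H)**2/(4*H**2))
b = 4 (b = (3 - 5)**2 = (-2)**2 = 4)
O(W) = 8*W
O(-39)*M(-8) + b = (8*(-39))*((1/4)*(2 - 8)**2/(-8)**2) + 4 = -78*(-6)**2/64 + 4 = -78*36/64 + 4 = -312*9/64 + 4 = -351/8 + 4 = -319/8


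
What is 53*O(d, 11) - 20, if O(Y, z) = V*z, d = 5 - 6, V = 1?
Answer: 563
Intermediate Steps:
d = -1
O(Y, z) = z (O(Y, z) = 1*z = z)
53*O(d, 11) - 20 = 53*11 - 20 = 583 - 20 = 563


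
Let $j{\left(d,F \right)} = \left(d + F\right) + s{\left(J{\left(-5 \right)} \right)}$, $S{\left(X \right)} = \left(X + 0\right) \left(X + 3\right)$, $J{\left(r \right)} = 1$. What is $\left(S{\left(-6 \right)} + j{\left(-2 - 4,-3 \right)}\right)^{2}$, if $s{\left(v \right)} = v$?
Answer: $100$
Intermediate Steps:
$S{\left(X \right)} = X \left(3 + X\right)$
$j{\left(d,F \right)} = 1 + F + d$ ($j{\left(d,F \right)} = \left(d + F\right) + 1 = \left(F + d\right) + 1 = 1 + F + d$)
$\left(S{\left(-6 \right)} + j{\left(-2 - 4,-3 \right)}\right)^{2} = \left(- 6 \left(3 - 6\right) - 8\right)^{2} = \left(\left(-6\right) \left(-3\right) - 8\right)^{2} = \left(18 - 8\right)^{2} = 10^{2} = 100$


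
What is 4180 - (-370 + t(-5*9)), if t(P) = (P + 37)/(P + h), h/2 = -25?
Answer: 432242/95 ≈ 4549.9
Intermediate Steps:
h = -50 (h = 2*(-25) = -50)
t(P) = (37 + P)/(-50 + P) (t(P) = (P + 37)/(P - 50) = (37 + P)/(-50 + P))
4180 - (-370 + t(-5*9)) = 4180 - (-370 + (37 - 5*9)/(-50 - 5*9)) = 4180 - (-370 + (37 - 45)/(-50 - 45)) = 4180 - (-370 - 8/(-95)) = 4180 - (-370 - 1/95*(-8)) = 4180 - (-370 + 8/95) = 4180 - 1*(-35142/95) = 4180 + 35142/95 = 432242/95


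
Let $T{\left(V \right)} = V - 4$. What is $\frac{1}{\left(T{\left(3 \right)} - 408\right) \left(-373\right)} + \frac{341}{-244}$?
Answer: $- \frac{52021693}{37223908} \approx -1.3975$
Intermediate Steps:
$T{\left(V \right)} = -4 + V$
$\frac{1}{\left(T{\left(3 \right)} - 408\right) \left(-373\right)} + \frac{341}{-244} = \frac{1}{\left(\left(-4 + 3\right) - 408\right) \left(-373\right)} + \frac{341}{-244} = \frac{1}{-1 - 408} \left(- \frac{1}{373}\right) + 341 \left(- \frac{1}{244}\right) = \frac{1}{-409} \left(- \frac{1}{373}\right) - \frac{341}{244} = \left(- \frac{1}{409}\right) \left(- \frac{1}{373}\right) - \frac{341}{244} = \frac{1}{152557} - \frac{341}{244} = - \frac{52021693}{37223908}$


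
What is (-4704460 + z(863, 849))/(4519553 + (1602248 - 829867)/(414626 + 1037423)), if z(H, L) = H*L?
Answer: -5767209012877/6562613186478 ≈ -0.87880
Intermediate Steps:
(-4704460 + z(863, 849))/(4519553 + (1602248 - 829867)/(414626 + 1037423)) = (-4704460 + 863*849)/(4519553 + (1602248 - 829867)/(414626 + 1037423)) = (-4704460 + 732687)/(4519553 + 772381/1452049) = -3971773/(4519553 + 772381*(1/1452049)) = -3971773/(4519553 + 772381/1452049) = -3971773/6562613186478/1452049 = -3971773*1452049/6562613186478 = -5767209012877/6562613186478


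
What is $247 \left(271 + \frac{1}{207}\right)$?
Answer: $\frac{13856206}{207} \approx 66938.0$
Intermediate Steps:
$247 \left(271 + \frac{1}{207}\right) = 247 \cdot \frac{56098}{207} = \frac{13856206}{207}$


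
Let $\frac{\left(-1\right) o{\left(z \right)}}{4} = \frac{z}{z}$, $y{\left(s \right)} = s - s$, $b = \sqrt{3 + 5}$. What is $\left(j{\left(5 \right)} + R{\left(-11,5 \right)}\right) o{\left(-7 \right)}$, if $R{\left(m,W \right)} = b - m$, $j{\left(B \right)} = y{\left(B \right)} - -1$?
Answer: $-48 - 8 \sqrt{2} \approx -59.314$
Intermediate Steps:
$b = 2 \sqrt{2}$ ($b = \sqrt{8} = 2 \sqrt{2} \approx 2.8284$)
$y{\left(s \right)} = 0$
$j{\left(B \right)} = 1$ ($j{\left(B \right)} = 0 - -1 = 0 + 1 = 1$)
$R{\left(m,W \right)} = - m + 2 \sqrt{2}$ ($R{\left(m,W \right)} = 2 \sqrt{2} - m = - m + 2 \sqrt{2}$)
$o{\left(z \right)} = -4$ ($o{\left(z \right)} = - 4 \frac{z}{z} = \left(-4\right) 1 = -4$)
$\left(j{\left(5 \right)} + R{\left(-11,5 \right)}\right) o{\left(-7 \right)} = \left(1 + \left(\left(-1\right) \left(-11\right) + 2 \sqrt{2}\right)\right) \left(-4\right) = \left(1 + \left(11 + 2 \sqrt{2}\right)\right) \left(-4\right) = \left(12 + 2 \sqrt{2}\right) \left(-4\right) = -48 - 8 \sqrt{2}$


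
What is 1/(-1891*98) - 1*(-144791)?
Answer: 26832378537/185318 ≈ 1.4479e+5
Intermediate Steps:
1/(-1891*98) - 1*(-144791) = 1/(-185318) + 144791 = -1/185318 + 144791 = 26832378537/185318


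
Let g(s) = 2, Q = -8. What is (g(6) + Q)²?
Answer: 36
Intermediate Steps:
(g(6) + Q)² = (2 - 8)² = (-6)² = 36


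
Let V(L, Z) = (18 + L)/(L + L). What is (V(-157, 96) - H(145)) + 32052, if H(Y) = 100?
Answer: 10033067/314 ≈ 31952.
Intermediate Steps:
V(L, Z) = (18 + L)/(2*L) (V(L, Z) = (18 + L)/((2*L)) = (18 + L)*(1/(2*L)) = (18 + L)/(2*L))
(V(-157, 96) - H(145)) + 32052 = ((½)*(18 - 157)/(-157) - 1*100) + 32052 = ((½)*(-1/157)*(-139) - 100) + 32052 = (139/314 - 100) + 32052 = -31261/314 + 32052 = 10033067/314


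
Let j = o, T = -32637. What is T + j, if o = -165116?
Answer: -197753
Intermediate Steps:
j = -165116
T + j = -32637 - 165116 = -197753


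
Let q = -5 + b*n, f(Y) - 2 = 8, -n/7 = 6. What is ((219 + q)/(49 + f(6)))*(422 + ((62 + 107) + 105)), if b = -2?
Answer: 207408/59 ≈ 3515.4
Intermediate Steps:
n = -42 (n = -7*6 = -42)
f(Y) = 10 (f(Y) = 2 + 8 = 10)
q = 79 (q = -5 - 2*(-42) = -5 + 84 = 79)
((219 + q)/(49 + f(6)))*(422 + ((62 + 107) + 105)) = ((219 + 79)/(49 + 10))*(422 + ((62 + 107) + 105)) = (298/59)*(422 + (169 + 105)) = (298*(1/59))*(422 + 274) = (298/59)*696 = 207408/59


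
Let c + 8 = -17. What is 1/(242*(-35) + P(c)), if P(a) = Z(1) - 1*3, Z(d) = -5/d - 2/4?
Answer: -2/16957 ≈ -0.00011795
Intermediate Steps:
c = -25 (c = -8 - 17 = -25)
Z(d) = -½ - 5/d (Z(d) = -5/d - 2*¼ = -5/d - ½ = -½ - 5/d)
P(a) = -17/2 (P(a) = (½)*(-10 - 1*1)/1 - 1*3 = (½)*1*(-10 - 1) - 3 = (½)*1*(-11) - 3 = -11/2 - 3 = -17/2)
1/(242*(-35) + P(c)) = 1/(242*(-35) - 17/2) = 1/(-8470 - 17/2) = 1/(-16957/2) = -2/16957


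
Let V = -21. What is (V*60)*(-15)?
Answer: 18900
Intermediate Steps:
(V*60)*(-15) = -21*60*(-15) = -1260*(-15) = 18900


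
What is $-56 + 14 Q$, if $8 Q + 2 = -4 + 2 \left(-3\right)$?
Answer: $-77$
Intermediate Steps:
$Q = - \frac{3}{2}$ ($Q = - \frac{1}{4} + \frac{-4 + 2 \left(-3\right)}{8} = - \frac{1}{4} + \frac{-4 - 6}{8} = - \frac{1}{4} + \frac{1}{8} \left(-10\right) = - \frac{1}{4} - \frac{5}{4} = - \frac{3}{2} \approx -1.5$)
$-56 + 14 Q = -56 + 14 \left(- \frac{3}{2}\right) = -56 - 21 = -77$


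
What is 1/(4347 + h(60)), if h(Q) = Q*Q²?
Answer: 1/220347 ≈ 4.5383e-6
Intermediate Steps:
h(Q) = Q³
1/(4347 + h(60)) = 1/(4347 + 60³) = 1/(4347 + 216000) = 1/220347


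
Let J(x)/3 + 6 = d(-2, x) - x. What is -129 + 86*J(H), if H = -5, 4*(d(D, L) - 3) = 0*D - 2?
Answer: 258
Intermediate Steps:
d(D, L) = 5/2 (d(D, L) = 3 + (0*D - 2)/4 = 3 + (0 - 2)/4 = 3 + (¼)*(-2) = 3 - ½ = 5/2)
J(x) = -21/2 - 3*x (J(x) = -18 + 3*(5/2 - x) = -18 + (15/2 - 3*x) = -21/2 - 3*x)
-129 + 86*J(H) = -129 + 86*(-21/2 - 3*(-5)) = -129 + 86*(-21/2 + 15) = -129 + 86*(9/2) = -129 + 387 = 258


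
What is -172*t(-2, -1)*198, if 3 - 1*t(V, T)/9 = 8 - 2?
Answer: 919512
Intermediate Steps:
t(V, T) = -27 (t(V, T) = 27 - 9*(8 - 2) = 27 - 9*6 = 27 - 54 = -27)
-172*t(-2, -1)*198 = -172*(-27)*198 = 4644*198 = 919512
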